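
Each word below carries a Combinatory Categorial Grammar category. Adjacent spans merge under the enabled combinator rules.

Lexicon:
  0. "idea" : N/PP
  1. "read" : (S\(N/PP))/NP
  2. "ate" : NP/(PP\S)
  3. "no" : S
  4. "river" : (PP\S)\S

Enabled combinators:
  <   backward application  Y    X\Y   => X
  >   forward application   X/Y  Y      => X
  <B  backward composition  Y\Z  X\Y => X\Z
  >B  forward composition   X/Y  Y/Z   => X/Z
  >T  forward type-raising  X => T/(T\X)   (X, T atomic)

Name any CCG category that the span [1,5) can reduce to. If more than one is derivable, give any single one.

S\(N/PP)

[0,5] S   <
  [0,1] "idea" : N/PP
  [1,5] S\(N/PP)   >
    [1,2] "read" : (S\(N/PP))/NP
    [2,5] NP   >
      [2,3] "ate" : NP/(PP\S)
      [3,5] PP\S   <
        [3,4] "no" : S
        [4,5] "river" : (PP\S)\S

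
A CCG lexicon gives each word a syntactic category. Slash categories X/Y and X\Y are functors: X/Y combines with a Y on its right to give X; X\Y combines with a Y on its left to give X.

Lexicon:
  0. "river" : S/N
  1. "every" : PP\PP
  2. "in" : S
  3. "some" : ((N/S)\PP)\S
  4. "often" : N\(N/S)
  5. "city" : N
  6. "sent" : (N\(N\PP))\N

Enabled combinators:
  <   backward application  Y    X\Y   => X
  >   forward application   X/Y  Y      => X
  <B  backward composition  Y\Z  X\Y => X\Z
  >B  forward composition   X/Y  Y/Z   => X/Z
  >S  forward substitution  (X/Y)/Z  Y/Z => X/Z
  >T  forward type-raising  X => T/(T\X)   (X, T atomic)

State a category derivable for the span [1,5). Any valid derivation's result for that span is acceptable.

[0,7] S   >
  [0,1] "river" : S/N
  [1,7] N   <
    [1,5] N\PP   <B
      [1,2] "every" : PP\PP
      [2,5] N\PP   <B
        [2,4] (N/S)\PP   <
          [2,3] "in" : S
          [3,4] "some" : ((N/S)\PP)\S
        [4,5] "often" : N\(N/S)
    [5,7] N\(N\PP)   <
      [5,6] "city" : N
      [6,7] "sent" : (N\(N\PP))\N

N\PP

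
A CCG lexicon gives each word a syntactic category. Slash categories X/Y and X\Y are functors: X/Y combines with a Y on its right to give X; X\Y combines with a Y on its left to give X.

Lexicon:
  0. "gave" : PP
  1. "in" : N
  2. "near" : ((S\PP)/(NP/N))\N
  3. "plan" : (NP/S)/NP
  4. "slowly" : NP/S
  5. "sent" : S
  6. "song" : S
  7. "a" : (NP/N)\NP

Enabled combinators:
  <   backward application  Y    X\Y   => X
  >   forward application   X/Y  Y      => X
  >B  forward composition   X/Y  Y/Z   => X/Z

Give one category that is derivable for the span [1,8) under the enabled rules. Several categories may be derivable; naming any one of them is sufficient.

S\PP

[0,8] S   <
  [0,1] "gave" : PP
  [1,8] S\PP   >
    [1,3] (S\PP)/(NP/N)   <
      [1,2] "in" : N
      [2,3] "near" : ((S\PP)/(NP/N))\N
    [3,8] NP/N   <
      [3,7] NP   >
        [3,6] NP/S   >
          [3,4] "plan" : (NP/S)/NP
          [4,6] NP   >
            [4,5] "slowly" : NP/S
            [5,6] "sent" : S
        [6,7] "song" : S
      [7,8] "a" : (NP/N)\NP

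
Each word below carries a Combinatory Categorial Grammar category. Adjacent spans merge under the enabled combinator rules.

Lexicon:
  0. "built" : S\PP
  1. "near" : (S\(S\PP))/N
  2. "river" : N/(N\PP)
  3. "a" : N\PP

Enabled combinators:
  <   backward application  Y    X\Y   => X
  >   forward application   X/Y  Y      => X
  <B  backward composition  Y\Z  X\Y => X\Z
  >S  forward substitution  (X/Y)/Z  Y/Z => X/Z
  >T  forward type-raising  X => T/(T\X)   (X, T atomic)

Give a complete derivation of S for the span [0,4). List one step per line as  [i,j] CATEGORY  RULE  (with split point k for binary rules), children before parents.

[0,4] S   <
  [0,1] "built" : S\PP
  [1,4] S\(S\PP)   >
    [1,2] "near" : (S\(S\PP))/N
    [2,4] N   >
      [2,3] "river" : N/(N\PP)
      [3,4] "a" : N\PP

[0,1] S\PP  lex  "built"
[1,2] (S\(S\PP))/N  lex  "near"
[2,3] N/(N\PP)  lex  "river"
[3,4] N\PP  lex  "a"
[2,4] N  >  k=3
[1,4] S\(S\PP)  >  k=2
[0,4] S  <  k=1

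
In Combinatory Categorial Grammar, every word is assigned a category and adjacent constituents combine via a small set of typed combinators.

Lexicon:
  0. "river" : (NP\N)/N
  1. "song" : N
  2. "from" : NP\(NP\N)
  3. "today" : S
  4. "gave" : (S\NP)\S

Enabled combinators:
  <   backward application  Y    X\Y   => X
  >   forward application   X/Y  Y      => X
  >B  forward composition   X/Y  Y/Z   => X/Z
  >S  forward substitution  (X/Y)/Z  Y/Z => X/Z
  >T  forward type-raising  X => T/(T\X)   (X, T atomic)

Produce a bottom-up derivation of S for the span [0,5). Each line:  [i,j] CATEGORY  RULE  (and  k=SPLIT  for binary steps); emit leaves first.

[0,1] (NP\N)/N  lex  "river"
[1,2] N  lex  "song"
[0,2] NP\N  >  k=1
[2,3] NP\(NP\N)  lex  "from"
[0,3] NP  <  k=2
[3,4] S  lex  "today"
[4,5] (S\NP)\S  lex  "gave"
[3,5] S\NP  <  k=4
[0,5] S  <  k=3

[0,5] S   <
  [0,3] NP   <
    [0,2] NP\N   >
      [0,1] "river" : (NP\N)/N
      [1,2] "song" : N
    [2,3] "from" : NP\(NP\N)
  [3,5] S\NP   <
    [3,4] "today" : S
    [4,5] "gave" : (S\NP)\S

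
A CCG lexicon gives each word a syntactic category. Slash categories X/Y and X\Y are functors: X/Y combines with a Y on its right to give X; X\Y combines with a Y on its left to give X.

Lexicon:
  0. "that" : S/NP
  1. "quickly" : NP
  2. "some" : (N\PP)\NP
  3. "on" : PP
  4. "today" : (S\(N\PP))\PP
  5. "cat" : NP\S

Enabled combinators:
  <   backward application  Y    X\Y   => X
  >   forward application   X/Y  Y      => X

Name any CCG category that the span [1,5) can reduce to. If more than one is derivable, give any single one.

S

[0,6] S   >
  [0,1] "that" : S/NP
  [1,6] NP   <
    [1,5] S   <
      [1,3] N\PP   <
        [1,2] "quickly" : NP
        [2,3] "some" : (N\PP)\NP
      [3,5] S\(N\PP)   <
        [3,4] "on" : PP
        [4,5] "today" : (S\(N\PP))\PP
    [5,6] "cat" : NP\S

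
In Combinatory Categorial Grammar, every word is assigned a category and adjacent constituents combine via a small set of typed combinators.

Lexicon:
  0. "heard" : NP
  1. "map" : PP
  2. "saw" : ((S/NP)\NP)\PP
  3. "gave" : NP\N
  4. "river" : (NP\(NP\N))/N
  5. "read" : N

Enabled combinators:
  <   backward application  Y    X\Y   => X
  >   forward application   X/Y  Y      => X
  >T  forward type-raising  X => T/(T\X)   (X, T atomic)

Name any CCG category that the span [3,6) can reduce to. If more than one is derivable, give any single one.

[0,6] S   >
  [0,3] S/NP   <
    [0,1] "heard" : NP
    [1,3] (S/NP)\NP   <
      [1,2] "map" : PP
      [2,3] "saw" : ((S/NP)\NP)\PP
  [3,6] NP   <
    [3,4] "gave" : NP\N
    [4,6] NP\(NP\N)   >
      [4,5] "river" : (NP\(NP\N))/N
      [5,6] "read" : N

NP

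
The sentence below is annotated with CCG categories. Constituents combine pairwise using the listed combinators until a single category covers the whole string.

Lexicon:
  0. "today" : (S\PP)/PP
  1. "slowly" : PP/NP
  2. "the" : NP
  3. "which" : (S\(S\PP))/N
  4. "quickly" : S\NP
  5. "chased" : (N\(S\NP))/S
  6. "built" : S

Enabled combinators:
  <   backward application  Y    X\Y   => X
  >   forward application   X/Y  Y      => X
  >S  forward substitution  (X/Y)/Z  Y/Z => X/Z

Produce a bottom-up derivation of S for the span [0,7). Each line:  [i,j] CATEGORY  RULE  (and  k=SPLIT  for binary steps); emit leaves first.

[0,7] S   <
  [0,3] S\PP   >
    [0,1] "today" : (S\PP)/PP
    [1,3] PP   >
      [1,2] "slowly" : PP/NP
      [2,3] "the" : NP
  [3,7] S\(S\PP)   >
    [3,4] "which" : (S\(S\PP))/N
    [4,7] N   <
      [4,5] "quickly" : S\NP
      [5,7] N\(S\NP)   >
        [5,6] "chased" : (N\(S\NP))/S
        [6,7] "built" : S

[0,1] (S\PP)/PP  lex  "today"
[1,2] PP/NP  lex  "slowly"
[2,3] NP  lex  "the"
[1,3] PP  >  k=2
[0,3] S\PP  >  k=1
[3,4] (S\(S\PP))/N  lex  "which"
[4,5] S\NP  lex  "quickly"
[5,6] (N\(S\NP))/S  lex  "chased"
[6,7] S  lex  "built"
[5,7] N\(S\NP)  >  k=6
[4,7] N  <  k=5
[3,7] S\(S\PP)  >  k=4
[0,7] S  <  k=3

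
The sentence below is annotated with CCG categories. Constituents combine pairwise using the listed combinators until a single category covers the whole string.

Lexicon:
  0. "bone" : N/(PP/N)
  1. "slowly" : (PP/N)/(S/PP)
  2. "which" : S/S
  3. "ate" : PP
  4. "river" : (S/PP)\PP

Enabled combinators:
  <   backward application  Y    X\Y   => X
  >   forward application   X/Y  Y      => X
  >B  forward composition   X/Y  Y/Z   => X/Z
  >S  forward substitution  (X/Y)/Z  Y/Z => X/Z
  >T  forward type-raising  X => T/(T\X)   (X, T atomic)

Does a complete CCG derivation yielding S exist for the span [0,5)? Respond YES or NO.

N/(PP/N) (PP/N)/(S/PP) S/S PP (S/PP)\PP
CKY chart[0,5] = {N, N/(N\N), NP/(NP\N), PP/(PP\N), S/(S\N)}; S ∉ chart

NO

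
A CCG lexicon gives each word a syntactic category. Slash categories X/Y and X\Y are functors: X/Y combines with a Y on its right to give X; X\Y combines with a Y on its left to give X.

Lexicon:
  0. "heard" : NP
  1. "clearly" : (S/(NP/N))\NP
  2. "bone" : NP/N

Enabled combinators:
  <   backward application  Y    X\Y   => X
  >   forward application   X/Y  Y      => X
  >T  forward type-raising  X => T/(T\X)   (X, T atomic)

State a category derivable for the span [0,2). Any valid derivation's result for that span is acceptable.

S/(NP/N)

[0,3] S   >
  [0,2] S/(NP/N)   <
    [0,1] "heard" : NP
    [1,2] "clearly" : (S/(NP/N))\NP
  [2,3] "bone" : NP/N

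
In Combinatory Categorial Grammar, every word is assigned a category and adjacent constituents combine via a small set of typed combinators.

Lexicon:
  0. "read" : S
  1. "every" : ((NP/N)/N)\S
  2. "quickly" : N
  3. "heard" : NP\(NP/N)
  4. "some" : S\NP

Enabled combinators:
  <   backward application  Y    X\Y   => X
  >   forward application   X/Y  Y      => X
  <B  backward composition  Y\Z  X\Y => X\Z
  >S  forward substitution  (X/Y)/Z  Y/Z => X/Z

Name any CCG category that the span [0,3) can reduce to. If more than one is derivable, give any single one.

NP/N

[0,5] S   <
  [0,4] NP   <
    [0,3] NP/N   >
      [0,2] (NP/N)/N   <
        [0,1] "read" : S
        [1,2] "every" : ((NP/N)/N)\S
      [2,3] "quickly" : N
    [3,4] "heard" : NP\(NP/N)
  [4,5] "some" : S\NP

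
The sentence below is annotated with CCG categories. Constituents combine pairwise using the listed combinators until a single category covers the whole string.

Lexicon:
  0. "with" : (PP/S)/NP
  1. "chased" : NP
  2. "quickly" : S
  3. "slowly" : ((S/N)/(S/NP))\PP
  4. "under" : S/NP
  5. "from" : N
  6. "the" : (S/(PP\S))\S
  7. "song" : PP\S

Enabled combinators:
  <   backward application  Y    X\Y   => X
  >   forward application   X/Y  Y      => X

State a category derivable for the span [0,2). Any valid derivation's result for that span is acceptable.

PP/S

[0,8] S   >
  [0,7] S/(PP\S)   <
    [0,6] S   >
      [0,5] S/N   >
        [0,4] (S/N)/(S/NP)   <
          [0,3] PP   >
            [0,2] PP/S   >
              [0,1] "with" : (PP/S)/NP
              [1,2] "chased" : NP
            [2,3] "quickly" : S
          [3,4] "slowly" : ((S/N)/(S/NP))\PP
        [4,5] "under" : S/NP
      [5,6] "from" : N
    [6,7] "the" : (S/(PP\S))\S
  [7,8] "song" : PP\S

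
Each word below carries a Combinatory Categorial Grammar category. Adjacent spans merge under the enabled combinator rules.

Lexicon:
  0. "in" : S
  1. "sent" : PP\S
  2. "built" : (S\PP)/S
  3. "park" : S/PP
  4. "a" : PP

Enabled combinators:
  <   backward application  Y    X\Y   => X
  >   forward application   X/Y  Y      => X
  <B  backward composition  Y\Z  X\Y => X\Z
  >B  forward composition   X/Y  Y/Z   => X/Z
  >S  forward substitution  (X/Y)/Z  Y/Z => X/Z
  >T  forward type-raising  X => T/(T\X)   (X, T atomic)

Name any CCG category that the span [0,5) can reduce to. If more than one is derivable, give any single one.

[0,5] S   <
  [0,2] PP   >
    [0,1] PP/(PP\S)   >T
      [0,1] "in" : S
    [1,2] "sent" : PP\S
  [2,5] S\PP   >
    [2,3] "built" : (S\PP)/S
    [3,5] S   >
      [3,4] "park" : S/PP
      [4,5] "a" : PP

S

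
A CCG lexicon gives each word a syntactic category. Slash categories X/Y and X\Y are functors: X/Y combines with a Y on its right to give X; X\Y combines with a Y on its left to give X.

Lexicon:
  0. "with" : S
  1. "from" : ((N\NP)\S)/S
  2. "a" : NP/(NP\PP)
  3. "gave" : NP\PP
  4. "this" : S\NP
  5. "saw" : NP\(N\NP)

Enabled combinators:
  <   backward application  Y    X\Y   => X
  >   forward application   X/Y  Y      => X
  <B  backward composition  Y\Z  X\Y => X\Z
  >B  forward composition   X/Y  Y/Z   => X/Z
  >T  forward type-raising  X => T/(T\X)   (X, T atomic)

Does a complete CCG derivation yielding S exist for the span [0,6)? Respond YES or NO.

NO

S ((N\NP)\S)/S NP/(NP\PP) NP\PP S\NP NP\(N\NP)
CKY chart[0,6] = {N/(N\NP), NP, NP/(NP\NP), PP/(PP\NP), S/(S\NP)}; S ∉ chart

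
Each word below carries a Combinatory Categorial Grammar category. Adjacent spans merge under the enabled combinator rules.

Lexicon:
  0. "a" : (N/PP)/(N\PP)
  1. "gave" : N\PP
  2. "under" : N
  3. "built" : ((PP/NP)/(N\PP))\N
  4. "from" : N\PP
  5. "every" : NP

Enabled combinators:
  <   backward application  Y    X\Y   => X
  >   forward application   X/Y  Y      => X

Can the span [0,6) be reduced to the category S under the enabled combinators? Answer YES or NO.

NO

(N/PP)/(N\PP) N\PP N ((PP/NP)/(N\PP))\N N\PP NP
CKY chart[0,6] = {N}; S ∉ chart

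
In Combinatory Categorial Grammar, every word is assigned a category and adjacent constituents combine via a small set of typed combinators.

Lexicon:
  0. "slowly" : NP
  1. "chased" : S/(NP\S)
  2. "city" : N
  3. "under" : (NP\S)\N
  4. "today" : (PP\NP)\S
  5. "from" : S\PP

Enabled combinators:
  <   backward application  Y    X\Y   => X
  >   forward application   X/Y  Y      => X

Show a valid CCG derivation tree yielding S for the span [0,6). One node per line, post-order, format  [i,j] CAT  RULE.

[0,6] S   <
  [0,5] PP   <
    [0,1] "slowly" : NP
    [1,5] PP\NP   <
      [1,4] S   >
        [1,2] "chased" : S/(NP\S)
        [2,4] NP\S   <
          [2,3] "city" : N
          [3,4] "under" : (NP\S)\N
      [4,5] "today" : (PP\NP)\S
  [5,6] "from" : S\PP

[0,1] NP  lex  "slowly"
[1,2] S/(NP\S)  lex  "chased"
[2,3] N  lex  "city"
[3,4] (NP\S)\N  lex  "under"
[2,4] NP\S  <  k=3
[1,4] S  >  k=2
[4,5] (PP\NP)\S  lex  "today"
[1,5] PP\NP  <  k=4
[0,5] PP  <  k=1
[5,6] S\PP  lex  "from"
[0,6] S  <  k=5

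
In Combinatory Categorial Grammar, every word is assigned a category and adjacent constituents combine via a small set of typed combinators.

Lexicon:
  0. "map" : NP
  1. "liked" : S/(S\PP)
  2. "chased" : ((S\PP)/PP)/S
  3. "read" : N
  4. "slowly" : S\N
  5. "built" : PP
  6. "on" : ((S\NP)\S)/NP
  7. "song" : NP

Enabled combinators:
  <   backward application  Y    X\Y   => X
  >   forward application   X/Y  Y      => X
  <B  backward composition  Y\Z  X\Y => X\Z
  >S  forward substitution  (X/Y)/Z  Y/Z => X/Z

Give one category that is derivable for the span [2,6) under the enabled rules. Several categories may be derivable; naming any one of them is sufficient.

S\PP

[0,8] S   <
  [0,1] "map" : NP
  [1,8] S\NP   <
    [1,6] S   >
      [1,2] "liked" : S/(S\PP)
      [2,6] S\PP   >
        [2,5] (S\PP)/PP   >
          [2,3] "chased" : ((S\PP)/PP)/S
          [3,5] S   <
            [3,4] "read" : N
            [4,5] "slowly" : S\N
        [5,6] "built" : PP
    [6,8] (S\NP)\S   >
      [6,7] "on" : ((S\NP)\S)/NP
      [7,8] "song" : NP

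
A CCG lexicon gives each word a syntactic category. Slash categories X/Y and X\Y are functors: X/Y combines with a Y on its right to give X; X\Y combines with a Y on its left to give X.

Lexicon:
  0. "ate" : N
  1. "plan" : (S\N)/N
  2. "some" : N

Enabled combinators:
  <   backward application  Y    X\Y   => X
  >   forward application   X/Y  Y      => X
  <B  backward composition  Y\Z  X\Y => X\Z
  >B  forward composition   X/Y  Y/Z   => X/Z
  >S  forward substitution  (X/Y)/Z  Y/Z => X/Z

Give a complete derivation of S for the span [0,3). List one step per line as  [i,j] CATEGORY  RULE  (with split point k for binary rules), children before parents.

[0,3] S   <
  [0,1] "ate" : N
  [1,3] S\N   >
    [1,2] "plan" : (S\N)/N
    [2,3] "some" : N

[0,1] N  lex  "ate"
[1,2] (S\N)/N  lex  "plan"
[2,3] N  lex  "some"
[1,3] S\N  >  k=2
[0,3] S  <  k=1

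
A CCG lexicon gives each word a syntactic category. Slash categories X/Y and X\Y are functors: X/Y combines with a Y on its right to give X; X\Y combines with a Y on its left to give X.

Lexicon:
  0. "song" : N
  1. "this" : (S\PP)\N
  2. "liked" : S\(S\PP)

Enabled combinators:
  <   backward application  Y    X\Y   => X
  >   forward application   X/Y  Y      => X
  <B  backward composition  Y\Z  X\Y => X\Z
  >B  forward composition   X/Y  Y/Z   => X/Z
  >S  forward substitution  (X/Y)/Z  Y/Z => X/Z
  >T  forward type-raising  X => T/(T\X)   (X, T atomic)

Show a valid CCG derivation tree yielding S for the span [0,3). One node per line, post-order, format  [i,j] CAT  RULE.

[0,1] N  lex  "song"
[1,2] (S\PP)\N  lex  "this"
[0,2] S\PP  <  k=1
[2,3] S\(S\PP)  lex  "liked"
[0,3] S  <  k=2

[0,3] S   <
  [0,2] S\PP   <
    [0,1] "song" : N
    [1,2] "this" : (S\PP)\N
  [2,3] "liked" : S\(S\PP)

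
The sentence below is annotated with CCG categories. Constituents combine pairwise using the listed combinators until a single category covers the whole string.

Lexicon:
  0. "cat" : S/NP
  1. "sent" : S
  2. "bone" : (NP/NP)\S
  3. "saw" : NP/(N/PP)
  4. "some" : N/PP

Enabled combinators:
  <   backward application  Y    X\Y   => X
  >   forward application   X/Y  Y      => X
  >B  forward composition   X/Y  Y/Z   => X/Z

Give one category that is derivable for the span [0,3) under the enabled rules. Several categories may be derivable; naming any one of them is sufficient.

S/NP

[0,5] S   >
  [0,3] S/NP   >B
    [0,1] "cat" : S/NP
    [1,3] NP/NP   <
      [1,2] "sent" : S
      [2,3] "bone" : (NP/NP)\S
  [3,5] NP   >
    [3,4] "saw" : NP/(N/PP)
    [4,5] "some" : N/PP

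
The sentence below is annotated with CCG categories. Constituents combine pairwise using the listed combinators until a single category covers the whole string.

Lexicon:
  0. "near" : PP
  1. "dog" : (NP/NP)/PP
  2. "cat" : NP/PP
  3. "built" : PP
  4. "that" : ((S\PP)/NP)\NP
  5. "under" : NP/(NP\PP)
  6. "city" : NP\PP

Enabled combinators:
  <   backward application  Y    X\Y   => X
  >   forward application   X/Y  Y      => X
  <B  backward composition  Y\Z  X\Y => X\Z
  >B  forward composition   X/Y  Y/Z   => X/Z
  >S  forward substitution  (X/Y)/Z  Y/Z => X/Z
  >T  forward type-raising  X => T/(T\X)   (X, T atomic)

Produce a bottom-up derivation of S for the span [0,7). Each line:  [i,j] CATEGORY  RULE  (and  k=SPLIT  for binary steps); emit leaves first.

[0,7] S   <
  [0,1] "near" : PP
  [1,7] S\PP   >
    [1,5] (S\PP)/NP   <
      [1,4] NP   >
        [1,3] NP/PP   >S
          [1,2] "dog" : (NP/NP)/PP
          [2,3] "cat" : NP/PP
        [3,4] "built" : PP
      [4,5] "that" : ((S\PP)/NP)\NP
    [5,7] NP   >
      [5,6] "under" : NP/(NP\PP)
      [6,7] "city" : NP\PP

[0,1] PP  lex  "near"
[1,2] (NP/NP)/PP  lex  "dog"
[2,3] NP/PP  lex  "cat"
[1,3] NP/PP  >S  k=2
[3,4] PP  lex  "built"
[1,4] NP  >  k=3
[4,5] ((S\PP)/NP)\NP  lex  "that"
[1,5] (S\PP)/NP  <  k=4
[5,6] NP/(NP\PP)  lex  "under"
[6,7] NP\PP  lex  "city"
[5,7] NP  >  k=6
[1,7] S\PP  >  k=5
[0,7] S  <  k=1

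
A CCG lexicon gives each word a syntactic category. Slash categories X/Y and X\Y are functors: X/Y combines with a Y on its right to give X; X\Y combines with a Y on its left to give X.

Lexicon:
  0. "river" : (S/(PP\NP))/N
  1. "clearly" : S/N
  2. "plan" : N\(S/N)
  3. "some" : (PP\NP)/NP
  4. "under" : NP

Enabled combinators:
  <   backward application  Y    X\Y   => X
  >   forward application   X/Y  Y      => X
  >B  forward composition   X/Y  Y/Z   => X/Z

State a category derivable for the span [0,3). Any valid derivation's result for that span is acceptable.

S/(PP\NP)

[0,5] S   >
  [0,3] S/(PP\NP)   >
    [0,1] "river" : (S/(PP\NP))/N
    [1,3] N   <
      [1,2] "clearly" : S/N
      [2,3] "plan" : N\(S/N)
  [3,5] PP\NP   >
    [3,4] "some" : (PP\NP)/NP
    [4,5] "under" : NP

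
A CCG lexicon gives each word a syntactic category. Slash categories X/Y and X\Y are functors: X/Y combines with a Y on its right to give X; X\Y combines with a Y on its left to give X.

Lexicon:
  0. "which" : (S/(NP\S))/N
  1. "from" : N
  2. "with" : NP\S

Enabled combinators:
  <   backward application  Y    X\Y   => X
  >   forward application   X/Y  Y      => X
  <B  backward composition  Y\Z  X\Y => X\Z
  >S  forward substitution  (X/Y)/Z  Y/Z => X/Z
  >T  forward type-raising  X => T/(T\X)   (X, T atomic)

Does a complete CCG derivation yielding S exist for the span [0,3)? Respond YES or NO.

[0,3] S   >
  [0,2] S/(NP\S)   >
    [0,1] "which" : (S/(NP\S))/N
    [1,2] "from" : N
  [2,3] "with" : NP\S

YES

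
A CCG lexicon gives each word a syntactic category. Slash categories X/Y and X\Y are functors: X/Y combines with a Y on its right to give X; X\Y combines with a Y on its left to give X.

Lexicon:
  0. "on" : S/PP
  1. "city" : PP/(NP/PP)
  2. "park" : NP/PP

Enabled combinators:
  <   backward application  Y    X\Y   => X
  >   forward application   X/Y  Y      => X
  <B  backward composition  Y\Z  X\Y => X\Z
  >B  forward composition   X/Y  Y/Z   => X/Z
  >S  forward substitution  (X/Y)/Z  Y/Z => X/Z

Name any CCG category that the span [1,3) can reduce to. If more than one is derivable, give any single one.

PP

[0,3] S   >
  [0,1] "on" : S/PP
  [1,3] PP   >
    [1,2] "city" : PP/(NP/PP)
    [2,3] "park" : NP/PP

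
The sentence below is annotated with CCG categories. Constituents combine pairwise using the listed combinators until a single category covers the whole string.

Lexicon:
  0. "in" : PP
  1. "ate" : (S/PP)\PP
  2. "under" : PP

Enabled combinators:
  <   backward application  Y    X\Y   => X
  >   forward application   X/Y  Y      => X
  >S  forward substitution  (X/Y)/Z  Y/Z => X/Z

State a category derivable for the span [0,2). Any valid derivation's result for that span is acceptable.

S/PP

[0,3] S   >
  [0,2] S/PP   <
    [0,1] "in" : PP
    [1,2] "ate" : (S/PP)\PP
  [2,3] "under" : PP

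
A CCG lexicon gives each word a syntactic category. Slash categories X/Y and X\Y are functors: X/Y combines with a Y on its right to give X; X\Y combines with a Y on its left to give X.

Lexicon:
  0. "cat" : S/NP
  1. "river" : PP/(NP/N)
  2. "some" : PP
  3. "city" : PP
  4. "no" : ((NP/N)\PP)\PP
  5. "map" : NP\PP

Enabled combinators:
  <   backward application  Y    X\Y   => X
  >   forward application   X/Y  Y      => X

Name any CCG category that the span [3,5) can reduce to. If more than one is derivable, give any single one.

[0,6] S   >
  [0,1] "cat" : S/NP
  [1,6] NP   <
    [1,5] PP   >
      [1,2] "river" : PP/(NP/N)
      [2,5] NP/N   <
        [2,3] "some" : PP
        [3,5] (NP/N)\PP   <
          [3,4] "city" : PP
          [4,5] "no" : ((NP/N)\PP)\PP
    [5,6] "map" : NP\PP

(NP/N)\PP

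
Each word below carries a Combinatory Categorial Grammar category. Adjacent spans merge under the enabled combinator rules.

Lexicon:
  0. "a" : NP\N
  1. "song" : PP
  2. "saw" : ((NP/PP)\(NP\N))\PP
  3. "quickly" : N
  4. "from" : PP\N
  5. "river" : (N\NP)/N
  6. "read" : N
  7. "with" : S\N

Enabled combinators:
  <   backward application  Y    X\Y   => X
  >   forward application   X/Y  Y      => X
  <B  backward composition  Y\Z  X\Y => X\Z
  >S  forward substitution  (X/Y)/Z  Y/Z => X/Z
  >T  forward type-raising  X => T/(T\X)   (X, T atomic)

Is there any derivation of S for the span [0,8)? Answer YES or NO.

[0,8] S   <
  [0,5] NP   >
    [0,3] NP/PP   <
      [0,1] "a" : NP\N
      [1,3] (NP/PP)\(NP\N)   <
        [1,2] "song" : PP
        [2,3] "saw" : ((NP/PP)\(NP\N))\PP
    [3,5] PP   >
      [3,4] PP/(PP\N)   >T
        [3,4] "quickly" : N
      [4,5] "from" : PP\N
  [5,8] S\NP   <B
    [5,7] N\NP   >
      [5,6] "river" : (N\NP)/N
      [6,7] "read" : N
    [7,8] "with" : S\N

YES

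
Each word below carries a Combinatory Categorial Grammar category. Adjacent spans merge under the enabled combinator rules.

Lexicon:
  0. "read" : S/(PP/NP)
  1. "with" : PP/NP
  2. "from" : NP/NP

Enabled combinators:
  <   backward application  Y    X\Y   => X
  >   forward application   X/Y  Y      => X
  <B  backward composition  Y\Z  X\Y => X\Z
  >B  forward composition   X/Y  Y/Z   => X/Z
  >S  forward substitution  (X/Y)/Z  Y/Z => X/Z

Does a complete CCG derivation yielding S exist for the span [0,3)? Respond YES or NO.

YES

[0,3] S   >
  [0,1] "read" : S/(PP/NP)
  [1,3] PP/NP   >B
    [1,2] "with" : PP/NP
    [2,3] "from" : NP/NP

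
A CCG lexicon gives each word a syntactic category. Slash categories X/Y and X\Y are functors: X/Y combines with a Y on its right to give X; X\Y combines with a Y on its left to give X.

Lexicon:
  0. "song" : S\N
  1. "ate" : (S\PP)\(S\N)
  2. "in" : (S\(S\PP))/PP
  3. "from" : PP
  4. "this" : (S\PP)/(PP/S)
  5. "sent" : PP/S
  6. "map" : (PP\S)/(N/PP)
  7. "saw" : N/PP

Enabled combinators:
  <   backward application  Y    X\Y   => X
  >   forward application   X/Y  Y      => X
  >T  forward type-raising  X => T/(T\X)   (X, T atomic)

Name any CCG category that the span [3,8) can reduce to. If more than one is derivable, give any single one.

PP

[0,8] S   <
  [0,2] S\PP   <
    [0,1] "song" : S\N
    [1,2] "ate" : (S\PP)\(S\N)
  [2,8] S\(S\PP)   >
    [2,3] "in" : (S\(S\PP))/PP
    [3,8] PP   <
      [3,6] S   <
        [3,4] "from" : PP
        [4,6] S\PP   >
          [4,5] "this" : (S\PP)/(PP/S)
          [5,6] "sent" : PP/S
      [6,8] PP\S   >
        [6,7] "map" : (PP\S)/(N/PP)
        [7,8] "saw" : N/PP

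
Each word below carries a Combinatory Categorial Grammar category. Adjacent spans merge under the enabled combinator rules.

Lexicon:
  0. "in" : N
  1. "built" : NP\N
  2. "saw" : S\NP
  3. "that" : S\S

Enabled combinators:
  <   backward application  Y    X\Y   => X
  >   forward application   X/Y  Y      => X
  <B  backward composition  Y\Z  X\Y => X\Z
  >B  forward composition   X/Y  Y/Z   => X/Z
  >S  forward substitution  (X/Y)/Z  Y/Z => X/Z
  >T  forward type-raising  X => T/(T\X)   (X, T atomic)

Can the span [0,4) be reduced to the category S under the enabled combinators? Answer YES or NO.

[0,4] S   <
  [0,2] NP   <
    [0,1] "in" : N
    [1,2] "built" : NP\N
  [2,4] S\NP   <B
    [2,3] "saw" : S\NP
    [3,4] "that" : S\S

YES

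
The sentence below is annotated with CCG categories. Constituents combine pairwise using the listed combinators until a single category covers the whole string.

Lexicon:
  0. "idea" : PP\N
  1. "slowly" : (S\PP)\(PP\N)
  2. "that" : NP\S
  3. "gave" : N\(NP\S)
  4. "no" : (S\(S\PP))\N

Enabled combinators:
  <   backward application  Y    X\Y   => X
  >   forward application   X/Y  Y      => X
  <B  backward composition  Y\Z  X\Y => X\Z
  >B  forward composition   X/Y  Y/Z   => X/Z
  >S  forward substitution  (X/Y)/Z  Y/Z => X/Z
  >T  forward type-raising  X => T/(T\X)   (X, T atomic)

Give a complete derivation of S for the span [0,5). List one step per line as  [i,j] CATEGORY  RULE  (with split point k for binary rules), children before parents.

[0,1] PP\N  lex  "idea"
[1,2] (S\PP)\(PP\N)  lex  "slowly"
[0,2] S\PP  <  k=1
[2,3] NP\S  lex  "that"
[3,4] N\(NP\S)  lex  "gave"
[2,4] N  <  k=3
[4,5] (S\(S\PP))\N  lex  "no"
[2,5] S\(S\PP)  <  k=4
[0,5] S  <  k=2

[0,5] S   <
  [0,2] S\PP   <
    [0,1] "idea" : PP\N
    [1,2] "slowly" : (S\PP)\(PP\N)
  [2,5] S\(S\PP)   <
    [2,4] N   <
      [2,3] "that" : NP\S
      [3,4] "gave" : N\(NP\S)
    [4,5] "no" : (S\(S\PP))\N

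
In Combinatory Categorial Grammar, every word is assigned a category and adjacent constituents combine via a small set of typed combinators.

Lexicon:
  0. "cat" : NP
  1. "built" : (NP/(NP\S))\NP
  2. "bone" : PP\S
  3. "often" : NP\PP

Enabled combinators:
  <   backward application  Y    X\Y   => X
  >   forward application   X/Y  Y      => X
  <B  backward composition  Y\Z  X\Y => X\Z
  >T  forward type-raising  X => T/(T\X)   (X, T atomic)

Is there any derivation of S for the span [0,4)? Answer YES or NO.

NO

NP (NP/(NP\S))\NP PP\S NP\PP
CKY chart[0,4] = {N/(N\NP), NP, NP/(NP\NP), PP/(PP\NP), S/(S\NP)}; S ∉ chart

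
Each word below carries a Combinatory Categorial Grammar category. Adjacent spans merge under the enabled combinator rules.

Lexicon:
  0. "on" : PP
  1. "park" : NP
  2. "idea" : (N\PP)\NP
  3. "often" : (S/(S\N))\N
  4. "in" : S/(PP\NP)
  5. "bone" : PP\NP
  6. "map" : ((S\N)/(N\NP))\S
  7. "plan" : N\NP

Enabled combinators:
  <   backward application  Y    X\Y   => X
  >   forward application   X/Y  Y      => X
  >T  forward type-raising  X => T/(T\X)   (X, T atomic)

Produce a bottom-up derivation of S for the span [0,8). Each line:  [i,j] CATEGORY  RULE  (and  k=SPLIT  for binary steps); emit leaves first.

[0,8] S   >
  [0,4] S/(S\N)   <
    [0,3] N   <
      [0,1] "on" : PP
      [1,3] N\PP   <
        [1,2] "park" : NP
        [2,3] "idea" : (N\PP)\NP
    [3,4] "often" : (S/(S\N))\N
  [4,8] S\N   >
    [4,7] (S\N)/(N\NP)   <
      [4,6] S   >
        [4,5] "in" : S/(PP\NP)
        [5,6] "bone" : PP\NP
      [6,7] "map" : ((S\N)/(N\NP))\S
    [7,8] "plan" : N\NP

[0,1] PP  lex  "on"
[1,2] NP  lex  "park"
[2,3] (N\PP)\NP  lex  "idea"
[1,3] N\PP  <  k=2
[0,3] N  <  k=1
[3,4] (S/(S\N))\N  lex  "often"
[0,4] S/(S\N)  <  k=3
[4,5] S/(PP\NP)  lex  "in"
[5,6] PP\NP  lex  "bone"
[4,6] S  >  k=5
[6,7] ((S\N)/(N\NP))\S  lex  "map"
[4,7] (S\N)/(N\NP)  <  k=6
[7,8] N\NP  lex  "plan"
[4,8] S\N  >  k=7
[0,8] S  >  k=4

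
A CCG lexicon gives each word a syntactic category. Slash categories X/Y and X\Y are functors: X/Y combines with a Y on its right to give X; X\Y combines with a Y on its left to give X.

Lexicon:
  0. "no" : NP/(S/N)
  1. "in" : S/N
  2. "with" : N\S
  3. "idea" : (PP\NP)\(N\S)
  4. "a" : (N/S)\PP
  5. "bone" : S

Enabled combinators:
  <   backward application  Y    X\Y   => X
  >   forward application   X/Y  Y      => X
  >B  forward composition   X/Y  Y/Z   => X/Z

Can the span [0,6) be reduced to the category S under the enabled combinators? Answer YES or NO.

NP/(S/N) S/N N\S (PP\NP)\(N\S) (N/S)\PP S
CKY chart[0,6] = {N}; S ∉ chart

NO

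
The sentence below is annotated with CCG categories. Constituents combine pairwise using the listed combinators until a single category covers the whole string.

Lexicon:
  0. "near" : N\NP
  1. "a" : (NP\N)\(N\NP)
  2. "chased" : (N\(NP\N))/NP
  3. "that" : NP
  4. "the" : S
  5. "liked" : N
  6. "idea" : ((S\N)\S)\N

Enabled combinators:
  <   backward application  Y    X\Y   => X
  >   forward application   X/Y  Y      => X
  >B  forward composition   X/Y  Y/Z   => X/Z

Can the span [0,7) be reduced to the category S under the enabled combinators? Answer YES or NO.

YES

[0,7] S   <
  [0,4] N   <
    [0,2] NP\N   <
      [0,1] "near" : N\NP
      [1,2] "a" : (NP\N)\(N\NP)
    [2,4] N\(NP\N)   >
      [2,3] "chased" : (N\(NP\N))/NP
      [3,4] "that" : NP
  [4,7] S\N   <
    [4,5] "the" : S
    [5,7] (S\N)\S   <
      [5,6] "liked" : N
      [6,7] "idea" : ((S\N)\S)\N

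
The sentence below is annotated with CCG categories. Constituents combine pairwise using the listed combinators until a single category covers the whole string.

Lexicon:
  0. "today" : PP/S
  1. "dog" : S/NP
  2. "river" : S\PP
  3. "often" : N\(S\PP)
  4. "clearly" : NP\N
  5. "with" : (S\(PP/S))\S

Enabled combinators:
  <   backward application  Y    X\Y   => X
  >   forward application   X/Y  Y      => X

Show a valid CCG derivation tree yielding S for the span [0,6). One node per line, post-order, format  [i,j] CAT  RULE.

[0,1] PP/S  lex  "today"
[1,2] S/NP  lex  "dog"
[2,3] S\PP  lex  "river"
[3,4] N\(S\PP)  lex  "often"
[2,4] N  <  k=3
[4,5] NP\N  lex  "clearly"
[2,5] NP  <  k=4
[1,5] S  >  k=2
[5,6] (S\(PP/S))\S  lex  "with"
[1,6] S\(PP/S)  <  k=5
[0,6] S  <  k=1

[0,6] S   <
  [0,1] "today" : PP/S
  [1,6] S\(PP/S)   <
    [1,5] S   >
      [1,2] "dog" : S/NP
      [2,5] NP   <
        [2,4] N   <
          [2,3] "river" : S\PP
          [3,4] "often" : N\(S\PP)
        [4,5] "clearly" : NP\N
    [5,6] "with" : (S\(PP/S))\S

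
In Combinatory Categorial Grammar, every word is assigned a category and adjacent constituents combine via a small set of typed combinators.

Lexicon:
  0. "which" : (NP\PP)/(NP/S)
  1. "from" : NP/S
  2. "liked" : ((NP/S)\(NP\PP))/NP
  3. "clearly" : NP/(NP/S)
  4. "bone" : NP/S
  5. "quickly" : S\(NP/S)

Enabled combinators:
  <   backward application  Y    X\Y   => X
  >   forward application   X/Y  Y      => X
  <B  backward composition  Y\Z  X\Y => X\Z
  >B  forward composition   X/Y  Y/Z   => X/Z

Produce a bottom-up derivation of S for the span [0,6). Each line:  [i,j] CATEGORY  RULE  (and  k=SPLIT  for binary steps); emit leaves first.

[0,1] (NP\PP)/(NP/S)  lex  "which"
[1,2] NP/S  lex  "from"
[0,2] NP\PP  >  k=1
[2,3] ((NP/S)\(NP\PP))/NP  lex  "liked"
[3,4] NP/(NP/S)  lex  "clearly"
[4,5] NP/S  lex  "bone"
[3,5] NP  >  k=4
[2,5] (NP/S)\(NP\PP)  >  k=3
[0,5] NP/S  <  k=2
[5,6] S\(NP/S)  lex  "quickly"
[0,6] S  <  k=5

[0,6] S   <
  [0,5] NP/S   <
    [0,2] NP\PP   >
      [0,1] "which" : (NP\PP)/(NP/S)
      [1,2] "from" : NP/S
    [2,5] (NP/S)\(NP\PP)   >
      [2,3] "liked" : ((NP/S)\(NP\PP))/NP
      [3,5] NP   >
        [3,4] "clearly" : NP/(NP/S)
        [4,5] "bone" : NP/S
  [5,6] "quickly" : S\(NP/S)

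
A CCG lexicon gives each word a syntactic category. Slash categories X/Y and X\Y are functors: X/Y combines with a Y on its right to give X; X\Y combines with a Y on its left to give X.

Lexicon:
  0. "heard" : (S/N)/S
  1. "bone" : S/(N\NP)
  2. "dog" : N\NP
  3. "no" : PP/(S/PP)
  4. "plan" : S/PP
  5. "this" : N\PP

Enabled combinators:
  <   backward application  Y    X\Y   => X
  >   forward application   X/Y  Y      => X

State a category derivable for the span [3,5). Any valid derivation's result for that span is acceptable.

[0,6] S   >
  [0,3] S/N   >
    [0,1] "heard" : (S/N)/S
    [1,3] S   >
      [1,2] "bone" : S/(N\NP)
      [2,3] "dog" : N\NP
  [3,6] N   <
    [3,5] PP   >
      [3,4] "no" : PP/(S/PP)
      [4,5] "plan" : S/PP
    [5,6] "this" : N\PP

PP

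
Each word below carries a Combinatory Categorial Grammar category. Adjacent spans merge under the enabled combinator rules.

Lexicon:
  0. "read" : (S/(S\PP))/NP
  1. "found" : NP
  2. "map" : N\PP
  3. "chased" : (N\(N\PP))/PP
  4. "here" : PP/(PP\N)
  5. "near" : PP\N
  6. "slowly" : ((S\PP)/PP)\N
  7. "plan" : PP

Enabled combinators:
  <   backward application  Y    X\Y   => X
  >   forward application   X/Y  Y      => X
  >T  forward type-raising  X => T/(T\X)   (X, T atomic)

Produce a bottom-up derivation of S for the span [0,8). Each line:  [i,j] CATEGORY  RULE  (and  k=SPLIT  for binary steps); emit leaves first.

[0,8] S   >
  [0,2] S/(S\PP)   >
    [0,1] "read" : (S/(S\PP))/NP
    [1,2] "found" : NP
  [2,8] S\PP   >
    [2,7] (S\PP)/PP   <
      [2,6] N   <
        [2,3] "map" : N\PP
        [3,6] N\(N\PP)   >
          [3,4] "chased" : (N\(N\PP))/PP
          [4,6] PP   >
            [4,5] "here" : PP/(PP\N)
            [5,6] "near" : PP\N
      [6,7] "slowly" : ((S\PP)/PP)\N
    [7,8] "plan" : PP

[0,1] (S/(S\PP))/NP  lex  "read"
[1,2] NP  lex  "found"
[0,2] S/(S\PP)  >  k=1
[2,3] N\PP  lex  "map"
[3,4] (N\(N\PP))/PP  lex  "chased"
[4,5] PP/(PP\N)  lex  "here"
[5,6] PP\N  lex  "near"
[4,6] PP  >  k=5
[3,6] N\(N\PP)  >  k=4
[2,6] N  <  k=3
[6,7] ((S\PP)/PP)\N  lex  "slowly"
[2,7] (S\PP)/PP  <  k=6
[7,8] PP  lex  "plan"
[2,8] S\PP  >  k=7
[0,8] S  >  k=2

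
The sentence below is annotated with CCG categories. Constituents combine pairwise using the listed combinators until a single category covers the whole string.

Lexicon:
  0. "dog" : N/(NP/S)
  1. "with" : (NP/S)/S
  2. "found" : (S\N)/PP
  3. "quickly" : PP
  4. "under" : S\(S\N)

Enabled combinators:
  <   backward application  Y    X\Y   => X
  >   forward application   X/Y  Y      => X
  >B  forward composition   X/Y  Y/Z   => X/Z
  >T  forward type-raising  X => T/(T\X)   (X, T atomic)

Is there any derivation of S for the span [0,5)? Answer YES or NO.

NO

N/(NP/S) (NP/S)/S (S\N)/PP PP S\(S\N)
CKY chart[0,5] = {N, N/(N\N), N/(S\S), NP/(NP\N), PP/(PP\N), S/(S\N)}; S ∉ chart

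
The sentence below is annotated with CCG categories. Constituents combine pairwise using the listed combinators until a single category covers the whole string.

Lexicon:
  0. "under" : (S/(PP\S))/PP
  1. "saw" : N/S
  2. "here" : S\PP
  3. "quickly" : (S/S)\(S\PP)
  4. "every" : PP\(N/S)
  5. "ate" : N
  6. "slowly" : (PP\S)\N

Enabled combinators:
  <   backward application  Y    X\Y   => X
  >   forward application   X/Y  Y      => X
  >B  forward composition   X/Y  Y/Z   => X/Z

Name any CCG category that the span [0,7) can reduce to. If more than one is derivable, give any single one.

[0,7] S   >
  [0,5] S/(PP\S)   >
    [0,1] "under" : (S/(PP\S))/PP
    [1,5] PP   <
      [1,4] N/S   >B
        [1,2] "saw" : N/S
        [2,4] S/S   <
          [2,3] "here" : S\PP
          [3,4] "quickly" : (S/S)\(S\PP)
      [4,5] "every" : PP\(N/S)
  [5,7] PP\S   <
    [5,6] "ate" : N
    [6,7] "slowly" : (PP\S)\N

S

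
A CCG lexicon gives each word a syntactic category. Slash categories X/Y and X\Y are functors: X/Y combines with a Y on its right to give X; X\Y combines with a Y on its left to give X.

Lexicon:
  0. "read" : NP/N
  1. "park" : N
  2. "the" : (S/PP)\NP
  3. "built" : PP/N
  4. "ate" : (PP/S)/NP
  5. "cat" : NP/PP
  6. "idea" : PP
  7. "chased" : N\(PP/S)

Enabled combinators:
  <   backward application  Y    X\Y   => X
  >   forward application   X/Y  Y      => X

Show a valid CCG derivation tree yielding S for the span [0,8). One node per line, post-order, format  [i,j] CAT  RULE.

[0,1] NP/N  lex  "read"
[1,2] N  lex  "park"
[0,2] NP  >  k=1
[2,3] (S/PP)\NP  lex  "the"
[0,3] S/PP  <  k=2
[3,4] PP/N  lex  "built"
[4,5] (PP/S)/NP  lex  "ate"
[5,6] NP/PP  lex  "cat"
[6,7] PP  lex  "idea"
[5,7] NP  >  k=6
[4,7] PP/S  >  k=5
[7,8] N\(PP/S)  lex  "chased"
[4,8] N  <  k=7
[3,8] PP  >  k=4
[0,8] S  >  k=3

[0,8] S   >
  [0,3] S/PP   <
    [0,2] NP   >
      [0,1] "read" : NP/N
      [1,2] "park" : N
    [2,3] "the" : (S/PP)\NP
  [3,8] PP   >
    [3,4] "built" : PP/N
    [4,8] N   <
      [4,7] PP/S   >
        [4,5] "ate" : (PP/S)/NP
        [5,7] NP   >
          [5,6] "cat" : NP/PP
          [6,7] "idea" : PP
      [7,8] "chased" : N\(PP/S)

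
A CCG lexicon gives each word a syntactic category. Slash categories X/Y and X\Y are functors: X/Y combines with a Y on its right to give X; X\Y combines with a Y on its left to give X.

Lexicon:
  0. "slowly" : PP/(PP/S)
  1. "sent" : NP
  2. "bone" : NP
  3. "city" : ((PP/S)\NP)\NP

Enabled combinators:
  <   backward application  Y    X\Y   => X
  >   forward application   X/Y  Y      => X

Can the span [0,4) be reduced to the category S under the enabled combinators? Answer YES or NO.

NO

PP/(PP/S) NP NP ((PP/S)\NP)\NP
CKY chart[0,4] = {PP}; S ∉ chart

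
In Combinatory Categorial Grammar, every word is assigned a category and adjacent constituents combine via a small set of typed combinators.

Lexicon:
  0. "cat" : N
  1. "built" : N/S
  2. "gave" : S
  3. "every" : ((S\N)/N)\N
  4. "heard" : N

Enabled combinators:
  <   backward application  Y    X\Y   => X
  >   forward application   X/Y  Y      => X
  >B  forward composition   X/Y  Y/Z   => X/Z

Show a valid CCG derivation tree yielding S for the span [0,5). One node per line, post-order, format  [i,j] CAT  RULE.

[0,5] S   <
  [0,1] "cat" : N
  [1,5] S\N   >
    [1,4] (S\N)/N   <
      [1,3] N   >
        [1,2] "built" : N/S
        [2,3] "gave" : S
      [3,4] "every" : ((S\N)/N)\N
    [4,5] "heard" : N

[0,1] N  lex  "cat"
[1,2] N/S  lex  "built"
[2,3] S  lex  "gave"
[1,3] N  >  k=2
[3,4] ((S\N)/N)\N  lex  "every"
[1,4] (S\N)/N  <  k=3
[4,5] N  lex  "heard"
[1,5] S\N  >  k=4
[0,5] S  <  k=1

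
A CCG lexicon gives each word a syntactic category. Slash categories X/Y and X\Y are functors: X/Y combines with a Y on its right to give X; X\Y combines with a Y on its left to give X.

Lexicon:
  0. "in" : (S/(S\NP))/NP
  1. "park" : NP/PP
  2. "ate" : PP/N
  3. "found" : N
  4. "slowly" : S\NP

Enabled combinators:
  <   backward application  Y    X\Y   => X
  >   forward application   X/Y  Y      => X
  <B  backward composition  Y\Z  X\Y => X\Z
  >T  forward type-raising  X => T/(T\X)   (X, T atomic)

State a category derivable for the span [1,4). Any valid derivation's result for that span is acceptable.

[0,5] S   >
  [0,4] S/(S\NP)   >
    [0,1] "in" : (S/(S\NP))/NP
    [1,4] NP   >
      [1,2] "park" : NP/PP
      [2,4] PP   >
        [2,3] "ate" : PP/N
        [3,4] "found" : N
  [4,5] "slowly" : S\NP

NP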